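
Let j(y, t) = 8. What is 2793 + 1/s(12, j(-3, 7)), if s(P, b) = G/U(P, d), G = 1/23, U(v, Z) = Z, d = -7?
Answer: 2632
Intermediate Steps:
G = 1/23 ≈ 0.043478
s(P, b) = -1/161 (s(P, b) = (1/23)/(-7) = (1/23)*(-⅐) = -1/161)
2793 + 1/s(12, j(-3, 7)) = 2793 + 1/(-1/161) = 2793 - 161 = 2632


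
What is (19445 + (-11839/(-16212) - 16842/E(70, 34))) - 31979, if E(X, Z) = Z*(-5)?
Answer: -17134575113/1378020 ≈ -12434.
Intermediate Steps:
E(X, Z) = -5*Z
(19445 + (-11839/(-16212) - 16842/E(70, 34))) - 31979 = (19445 + (-11839/(-16212) - 16842/((-5*34)))) - 31979 = (19445 + (-11839*(-1/16212) - 16842/(-170))) - 31979 = (19445 + (11839/16212 - 16842*(-1/170))) - 31979 = (19445 + (11839/16212 + 8421/85)) - 31979 = (19445 + 137527567/1378020) - 31979 = 26933126467/1378020 - 31979 = -17134575113/1378020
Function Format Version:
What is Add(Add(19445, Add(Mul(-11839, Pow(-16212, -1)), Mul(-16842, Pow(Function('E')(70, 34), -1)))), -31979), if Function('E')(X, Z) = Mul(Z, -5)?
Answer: Rational(-17134575113, 1378020) ≈ -12434.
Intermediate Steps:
Function('E')(X, Z) = Mul(-5, Z)
Add(Add(19445, Add(Mul(-11839, Pow(-16212, -1)), Mul(-16842, Pow(Function('E')(70, 34), -1)))), -31979) = Add(Add(19445, Add(Mul(-11839, Pow(-16212, -1)), Mul(-16842, Pow(Mul(-5, 34), -1)))), -31979) = Add(Add(19445, Add(Mul(-11839, Rational(-1, 16212)), Mul(-16842, Pow(-170, -1)))), -31979) = Add(Add(19445, Add(Rational(11839, 16212), Mul(-16842, Rational(-1, 170)))), -31979) = Add(Add(19445, Add(Rational(11839, 16212), Rational(8421, 85))), -31979) = Add(Add(19445, Rational(137527567, 1378020)), -31979) = Add(Rational(26933126467, 1378020), -31979) = Rational(-17134575113, 1378020)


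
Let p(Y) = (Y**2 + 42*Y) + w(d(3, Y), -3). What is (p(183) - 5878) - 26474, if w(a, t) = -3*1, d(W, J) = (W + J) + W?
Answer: 8820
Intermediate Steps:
d(W, J) = J + 2*W (d(W, J) = (J + W) + W = J + 2*W)
w(a, t) = -3
p(Y) = -3 + Y**2 + 42*Y (p(Y) = (Y**2 + 42*Y) - 3 = -3 + Y**2 + 42*Y)
(p(183) - 5878) - 26474 = ((-3 + 183**2 + 42*183) - 5878) - 26474 = ((-3 + 33489 + 7686) - 5878) - 26474 = (41172 - 5878) - 26474 = 35294 - 26474 = 8820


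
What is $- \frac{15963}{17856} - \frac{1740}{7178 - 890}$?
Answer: $- \frac{912811}{779712} \approx -1.1707$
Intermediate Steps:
$- \frac{15963}{17856} - \frac{1740}{7178 - 890} = \left(-15963\right) \frac{1}{17856} - \frac{1740}{6288} = - \frac{5321}{5952} - \frac{145}{524} = - \frac{912811}{779712}$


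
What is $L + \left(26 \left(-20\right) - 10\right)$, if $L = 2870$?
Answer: $2340$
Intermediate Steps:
$L + \left(26 \left(-20\right) - 10\right) = 2870 + \left(26 \left(-20\right) - 10\right) = 2870 - 530 = 2340$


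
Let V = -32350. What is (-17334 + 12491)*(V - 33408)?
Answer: 318465994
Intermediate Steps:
(-17334 + 12491)*(V - 33408) = (-17334 + 12491)*(-32350 - 33408) = -4843*(-65758) = 318465994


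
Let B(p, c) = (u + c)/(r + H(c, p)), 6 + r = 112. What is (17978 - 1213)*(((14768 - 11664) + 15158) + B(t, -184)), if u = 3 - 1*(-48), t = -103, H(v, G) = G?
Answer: 916257545/3 ≈ 3.0542e+8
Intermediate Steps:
r = 106 (r = -6 + 112 = 106)
u = 51 (u = 3 + 48 = 51)
B(p, c) = (51 + c)/(106 + p)
(17978 - 1213)*(((14768 - 11664) + 15158) + B(t, -184)) = (17978 - 1213)*(((14768 - 11664) + 15158) + (51 - 184)/(106 - 103)) = 16765*((3104 + 15158) - 133/3) = 16765*(18262 + (1/3)*(-133)) = 16765*(18262 - 133/3) = 16765*(54653/3) = 916257545/3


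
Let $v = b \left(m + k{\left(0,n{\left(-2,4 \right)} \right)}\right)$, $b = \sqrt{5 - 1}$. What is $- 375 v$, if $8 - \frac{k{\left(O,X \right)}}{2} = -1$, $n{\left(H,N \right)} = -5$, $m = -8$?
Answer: $-7500$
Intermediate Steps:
$k{\left(O,X \right)} = 18$ ($k{\left(O,X \right)} = 16 - -2 = 16 + 2 = 18$)
$b = 2$ ($b = \sqrt{4} = 2$)
$v = 20$ ($v = 2 \left(-8 + 18\right) = 2 \cdot 10 = 20$)
$- 375 v = \left(-375\right) 20 = -7500$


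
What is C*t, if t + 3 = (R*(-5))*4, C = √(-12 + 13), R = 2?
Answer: -43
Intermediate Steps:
C = 1 (C = √1 = 1)
t = -43 (t = -3 + (2*(-5))*4 = -3 - 10*4 = -3 - 40 = -43)
C*t = 1*(-43) = -43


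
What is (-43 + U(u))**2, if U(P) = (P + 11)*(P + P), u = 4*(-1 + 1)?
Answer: 1849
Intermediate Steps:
u = 0 (u = 4*0 = 0)
U(P) = 2*P*(11 + P) (U(P) = (11 + P)*(2*P) = 2*P*(11 + P))
(-43 + U(u))**2 = (-43 + 2*0*(11 + 0))**2 = (-43 + 2*0*11)**2 = (-43 + 0)**2 = (-43)**2 = 1849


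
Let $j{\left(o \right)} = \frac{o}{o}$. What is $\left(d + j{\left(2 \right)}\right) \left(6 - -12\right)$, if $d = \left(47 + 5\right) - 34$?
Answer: $342$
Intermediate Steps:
$j{\left(o \right)} = 1$
$d = 18$ ($d = 52 - 34 = 18$)
$\left(d + j{\left(2 \right)}\right) \left(6 - -12\right) = \left(18 + 1\right) \left(6 - -12\right) = 19 \left(6 + 12\right) = 19 \cdot 18 = 342$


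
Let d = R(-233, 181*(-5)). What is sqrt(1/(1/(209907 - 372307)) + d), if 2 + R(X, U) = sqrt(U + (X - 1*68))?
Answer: sqrt(-162402 + 3*I*sqrt(134)) ≈ 0.043 + 402.99*I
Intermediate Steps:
R(X, U) = -2 + sqrt(-68 + U + X) (R(X, U) = -2 + sqrt(U + (X - 1*68)) = -2 + sqrt(U + (X - 68)) = -2 + sqrt(U + (-68 + X)) = -2 + sqrt(-68 + U + X))
d = -2 + 3*I*sqrt(134) (d = -2 + sqrt(-68 + 181*(-5) - 233) = -2 + sqrt(-68 - 905 - 233) = -2 + sqrt(-1206) = -2 + 3*I*sqrt(134) ≈ -2.0 + 34.728*I)
sqrt(1/(1/(209907 - 372307)) + d) = sqrt(1/(1/(209907 - 372307)) + (-2 + 3*I*sqrt(134))) = sqrt(1/(1/(-162400)) + (-2 + 3*I*sqrt(134))) = sqrt(1/(-1/162400) + (-2 + 3*I*sqrt(134))) = sqrt(-162400 + (-2 + 3*I*sqrt(134))) = sqrt(-162402 + 3*I*sqrt(134))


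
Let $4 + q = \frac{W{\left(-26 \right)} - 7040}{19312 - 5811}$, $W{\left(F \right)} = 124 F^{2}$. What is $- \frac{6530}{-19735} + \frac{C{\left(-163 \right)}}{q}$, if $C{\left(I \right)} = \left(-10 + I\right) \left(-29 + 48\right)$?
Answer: $- \frac{175129374609}{89912660} \approx -1947.8$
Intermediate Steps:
$C{\left(I \right)} = -190 + 19 I$ ($C{\left(I \right)} = \left(-10 + I\right) 19 = -190 + 19 I$)
$q = \frac{22780}{13501}$ ($q = -4 + \frac{124 \left(-26\right)^{2} - 7040}{19312 - 5811} = -4 + \frac{124 \cdot 676 - 7040}{13501} = -4 + \left(83824 - 7040\right) \frac{1}{13501} = -4 + 76784 \cdot \frac{1}{13501} = -4 + \frac{76784}{13501} = \frac{22780}{13501} \approx 1.6873$)
$- \frac{6530}{-19735} + \frac{C{\left(-163 \right)}}{q} = - \frac{6530}{-19735} + \frac{-190 + 19 \left(-163\right)}{\frac{22780}{13501}} = \left(-6530\right) \left(- \frac{1}{19735}\right) + \left(-190 - 3097\right) \frac{13501}{22780} = \frac{1306}{3947} - \frac{44377787}{22780} = - \frac{175129374609}{89912660}$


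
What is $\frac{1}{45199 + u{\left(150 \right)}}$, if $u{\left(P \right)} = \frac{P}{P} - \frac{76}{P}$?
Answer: $\frac{75}{3389962} \approx 2.2124 \cdot 10^{-5}$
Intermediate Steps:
$u{\left(P \right)} = 1 - \frac{76}{P}$
$\frac{1}{45199 + u{\left(150 \right)}} = \frac{1}{45199 + \frac{-76 + 150}{150}} = \frac{1}{45199 + \frac{1}{150} \cdot 74} = \frac{1}{45199 + \frac{37}{75}} = \frac{1}{\frac{3389962}{75}} = \frac{75}{3389962}$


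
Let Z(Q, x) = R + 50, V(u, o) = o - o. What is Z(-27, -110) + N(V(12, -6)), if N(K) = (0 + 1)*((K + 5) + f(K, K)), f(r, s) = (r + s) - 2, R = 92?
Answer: 145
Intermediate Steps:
V(u, o) = 0
f(r, s) = -2 + r + s
N(K) = 3 + 3*K (N(K) = (0 + 1)*((K + 5) + (-2 + K + K)) = 1*((5 + K) + (-2 + 2*K)) = 1*(3 + 3*K) = 3 + 3*K)
Z(Q, x) = 142 (Z(Q, x) = 92 + 50 = 142)
Z(-27, -110) + N(V(12, -6)) = 142 + (3 + 3*0) = 142 + (3 + 0) = 142 + 3 = 145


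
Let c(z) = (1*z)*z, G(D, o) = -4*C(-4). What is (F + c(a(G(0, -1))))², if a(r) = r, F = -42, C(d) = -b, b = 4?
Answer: 45796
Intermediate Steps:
C(d) = -4 (C(d) = -1*4 = -4)
G(D, o) = 16 (G(D, o) = -4*(-4) = 16)
c(z) = z² (c(z) = z*z = z²)
(F + c(a(G(0, -1))))² = (-42 + 16²)² = (-42 + 256)² = 214² = 45796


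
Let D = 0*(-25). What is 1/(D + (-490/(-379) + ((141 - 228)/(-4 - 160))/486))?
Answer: 10069272/13029311 ≈ 0.77282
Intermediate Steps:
D = 0
1/(D + (-490/(-379) + ((141 - 228)/(-4 - 160))/486)) = 1/(0 + (-490/(-379) + ((141 - 228)/(-4 - 160))/486)) = 1/(0 + (-490*(-1/379) - 87/(-164)*(1/486))) = 1/(0 + (490/379 - 87*(-1/164)*(1/486))) = 1/(0 + (490/379 + (87/164)*(1/486))) = 1/(0 + (490/379 + 29/26568)) = 1/(0 + 13029311/10069272) = 1/(13029311/10069272) = 10069272/13029311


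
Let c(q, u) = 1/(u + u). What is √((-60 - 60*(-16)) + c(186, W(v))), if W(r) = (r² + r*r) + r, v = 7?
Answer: √39690210/210 ≈ 30.000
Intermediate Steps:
W(r) = r + 2*r² (W(r) = (r² + r²) + r = 2*r² + r = r + 2*r²)
c(q, u) = 1/(2*u)
√((-60 - 60*(-16)) + c(186, W(v))) = √((-60 - 60*(-16)) + 1/(2*((7*(1 + 2*7))))) = √((-60 + 960) + 1/(2*((7*(1 + 14))))) = √(900 + 1/(2*((7*15)))) = √(900 + (½)/105) = √(900 + (½)*(1/105)) = √(900 + 1/210) = √(189001/210) = √39690210/210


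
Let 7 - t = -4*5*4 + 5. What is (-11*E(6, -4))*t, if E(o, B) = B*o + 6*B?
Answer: 43296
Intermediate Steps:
E(o, B) = 6*B + B*o
t = 82 (t = 7 - (-4*5*4 + 5) = 7 - (-20*4 + 5) = 7 - (-80 + 5) = 7 - 1*(-75) = 7 + 75 = 82)
(-11*E(6, -4))*t = -(-44)*(6 + 6)*82 = -(-44)*12*82 = -11*(-48)*82 = 528*82 = 43296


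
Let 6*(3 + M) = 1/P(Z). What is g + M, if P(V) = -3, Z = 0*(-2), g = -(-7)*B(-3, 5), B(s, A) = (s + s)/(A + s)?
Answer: -433/18 ≈ -24.056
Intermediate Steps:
B(s, A) = 2*s/(A + s) (B(s, A) = (2*s)/(A + s) = 2*s/(A + s))
g = -21 (g = -(-7)*2*(-3)/(5 - 3) = -(-7)*2*(-3)/2 = -(-7)*2*(-3)*(½) = -(-7)*(-3) = -1*21 = -21)
Z = 0
M = -55/18 (M = -3 + (⅙)/(-3) = -3 + (⅙)*(-⅓) = -3 - 1/18 = -55/18 ≈ -3.0556)
g + M = -21 - 55/18 = -433/18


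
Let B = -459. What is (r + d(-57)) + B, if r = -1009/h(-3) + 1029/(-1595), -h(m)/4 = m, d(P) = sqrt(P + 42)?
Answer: -10406963/19140 + I*sqrt(15) ≈ -543.73 + 3.873*I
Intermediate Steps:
d(P) = sqrt(42 + P)
h(m) = -4*m
r = -1621703/19140 (r = -1009/((-4*(-3))) + 1029/(-1595) = -1009/12 + 1029*(-1/1595) = -1009*1/12 - 1029/1595 = -1009/12 - 1029/1595 = -1621703/19140 ≈ -84.729)
(r + d(-57)) + B = (-1621703/19140 + sqrt(42 - 57)) - 459 = (-1621703/19140 + sqrt(-15)) - 459 = (-1621703/19140 + I*sqrt(15)) - 459 = -10406963/19140 + I*sqrt(15)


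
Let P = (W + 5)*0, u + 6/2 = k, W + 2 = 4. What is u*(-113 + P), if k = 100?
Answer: -10961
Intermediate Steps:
W = 2 (W = -2 + 4 = 2)
u = 97 (u = -3 + 100 = 97)
P = 0 (P = (2 + 5)*0 = 7*0 = 0)
u*(-113 + P) = 97*(-113 + 0) = 97*(-113) = -10961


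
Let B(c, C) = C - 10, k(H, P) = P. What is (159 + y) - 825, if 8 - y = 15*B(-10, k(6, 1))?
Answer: -523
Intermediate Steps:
B(c, C) = -10 + C
y = 143 (y = 8 - 15*(-10 + 1) = 8 - 15*(-9) = 8 - 1*(-135) = 8 + 135 = 143)
(159 + y) - 825 = (159 + 143) - 825 = 302 - 825 = -523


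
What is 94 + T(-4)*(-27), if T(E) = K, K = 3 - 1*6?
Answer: 175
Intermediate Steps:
K = -3 (K = 3 - 6 = -3)
T(E) = -3
94 + T(-4)*(-27) = 94 - 3*(-27) = 94 + 81 = 175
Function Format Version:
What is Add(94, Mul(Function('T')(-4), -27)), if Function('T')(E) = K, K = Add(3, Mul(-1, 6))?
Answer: 175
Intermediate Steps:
K = -3 (K = Add(3, -6) = -3)
Function('T')(E) = -3
Add(94, Mul(Function('T')(-4), -27)) = Add(94, Mul(-3, -27)) = Add(94, 81) = 175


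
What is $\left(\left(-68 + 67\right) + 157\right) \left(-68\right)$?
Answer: $-10608$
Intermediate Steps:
$\left(\left(-68 + 67\right) + 157\right) \left(-68\right) = \left(-1 + 157\right) \left(-68\right) = 156 \left(-68\right) = -10608$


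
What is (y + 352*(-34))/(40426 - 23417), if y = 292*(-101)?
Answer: -41460/17009 ≈ -2.4375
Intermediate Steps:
y = -29492
(y + 352*(-34))/(40426 - 23417) = (-29492 + 352*(-34))/(40426 - 23417) = (-29492 - 11968)/17009 = -41460*1/17009 = -41460/17009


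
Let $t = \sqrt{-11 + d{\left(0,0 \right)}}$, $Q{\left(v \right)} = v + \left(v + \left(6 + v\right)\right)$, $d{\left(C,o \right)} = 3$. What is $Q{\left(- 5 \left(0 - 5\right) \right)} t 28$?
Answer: $4536 i \sqrt{2} \approx 6414.9 i$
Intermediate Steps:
$Q{\left(v \right)} = 6 + 3 v$ ($Q{\left(v \right)} = v + \left(6 + 2 v\right) = 6 + 3 v$)
$t = 2 i \sqrt{2}$ ($t = \sqrt{-11 + 3} = \sqrt{-8} = 2 i \sqrt{2} \approx 2.8284 i$)
$Q{\left(- 5 \left(0 - 5\right) \right)} t 28 = \left(6 + 3 \left(- 5 \left(0 - 5\right)\right)\right) 2 i \sqrt{2} \cdot 28 = \left(6 + 3 \left(\left(-5\right) \left(-5\right)\right)\right) 2 i \sqrt{2} \cdot 28 = \left(6 + 3 \cdot 25\right) 2 i \sqrt{2} \cdot 28 = \left(6 + 75\right) 2 i \sqrt{2} \cdot 28 = 81 \cdot 2 i \sqrt{2} \cdot 28 = 162 i \sqrt{2} \cdot 28 = 4536 i \sqrt{2}$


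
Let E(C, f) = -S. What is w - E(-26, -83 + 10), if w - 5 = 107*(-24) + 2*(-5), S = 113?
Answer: -2460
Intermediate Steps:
E(C, f) = -113 (E(C, f) = -1*113 = -113)
w = -2573 (w = 5 + (107*(-24) + 2*(-5)) = 5 + (-2568 - 10) = 5 - 2578 = -2573)
w - E(-26, -83 + 10) = -2573 - 1*(-113) = -2573 + 113 = -2460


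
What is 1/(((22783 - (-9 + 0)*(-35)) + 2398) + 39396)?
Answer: 1/64262 ≈ 1.5561e-5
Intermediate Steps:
1/(((22783 - (-9 + 0)*(-35)) + 2398) + 39396) = 1/(((22783 - 1*(-9)*(-35)) + 2398) + 39396) = 1/(((22783 + 9*(-35)) + 2398) + 39396) = 1/(((22783 - 315) + 2398) + 39396) = 1/((22468 + 2398) + 39396) = 1/(24866 + 39396) = 1/64262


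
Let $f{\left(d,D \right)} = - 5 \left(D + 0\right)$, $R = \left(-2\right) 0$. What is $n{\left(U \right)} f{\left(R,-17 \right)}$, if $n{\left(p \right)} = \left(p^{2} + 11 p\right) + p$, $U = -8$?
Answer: $-2720$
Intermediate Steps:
$R = 0$
$f{\left(d,D \right)} = - 5 D$
$n{\left(p \right)} = p^{2} + 12 p$
$n{\left(U \right)} f{\left(R,-17 \right)} = - 8 \left(12 - 8\right) \left(\left(-5\right) \left(-17\right)\right) = \left(-8\right) 4 \cdot 85 = \left(-32\right) 85 = -2720$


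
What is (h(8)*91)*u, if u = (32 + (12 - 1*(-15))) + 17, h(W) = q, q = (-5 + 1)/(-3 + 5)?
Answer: -13832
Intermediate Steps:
q = -2 (q = -4/2 = -4*1/2 = -2)
h(W) = -2
u = 76 (u = (32 + (12 + 15)) + 17 = (32 + 27) + 17 = 59 + 17 = 76)
(h(8)*91)*u = -2*91*76 = -182*76 = -13832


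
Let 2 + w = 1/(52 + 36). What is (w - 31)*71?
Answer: -206113/88 ≈ -2342.2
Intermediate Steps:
w = -175/88 (w = -2 + 1/(52 + 36) = -2 + 1/88 = -175/88 ≈ -1.9886)
(w - 31)*71 = (-175/88 - 31)*71 = -2903/88*71 = -206113/88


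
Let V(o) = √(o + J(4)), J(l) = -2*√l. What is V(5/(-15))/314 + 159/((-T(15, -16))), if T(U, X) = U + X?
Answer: 159 + I*√39/942 ≈ 159.0 + 0.0066295*I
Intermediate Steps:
V(o) = √(-4 + o) (V(o) = √(o - 2*√4) = √(o - 2*2) = √(o - 4) = √(-4 + o))
V(5/(-15))/314 + 159/((-T(15, -16))) = √(-4 + 5/(-15))/314 + 159/((-(15 - 16))) = √(-4 + 5*(-1/15))*(1/314) + 159/((-1*(-1))) = √(-4 - ⅓)*(1/314) + 159/1 = √(-13/3)*(1/314) + 159*1 = (I*√39/3)*(1/314) + 159 = I*√39/942 + 159 = 159 + I*√39/942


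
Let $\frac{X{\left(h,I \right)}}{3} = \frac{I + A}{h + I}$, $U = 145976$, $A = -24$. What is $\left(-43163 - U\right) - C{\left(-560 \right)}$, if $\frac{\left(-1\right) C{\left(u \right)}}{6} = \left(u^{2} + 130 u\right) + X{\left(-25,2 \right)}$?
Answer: $\frac{28880599}{23} \approx 1.2557 \cdot 10^{6}$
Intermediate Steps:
$X{\left(h,I \right)} = \frac{3 \left(-24 + I\right)}{I + h}$ ($X{\left(h,I \right)} = 3 \frac{I - 24}{h + I} = 3 \frac{-24 + I}{I + h} = \frac{3 \left(-24 + I\right)}{I + h}$)
$C{\left(u \right)} = - \frac{396}{23} - 780 u - 6 u^{2}$ ($C{\left(u \right)} = - 6 \left(\left(u^{2} + 130 u\right) + \frac{3 \left(-24 + 2\right)}{2 - 25}\right) = - 6 \left(\left(u^{2} + 130 u\right) + 3 \frac{1}{-23} \left(-22\right)\right) = - 6 \left(\left(u^{2} + 130 u\right) + 3 \left(- \frac{1}{23}\right) \left(-22\right)\right) = - 6 \left(\left(u^{2} + 130 u\right) + \frac{66}{23}\right) = - 6 \left(\frac{66}{23} + u^{2} + 130 u\right) = - \frac{396}{23} - 780 u - 6 u^{2}$)
$\left(-43163 - U\right) - C{\left(-560 \right)} = \left(-43163 - 145976\right) - \left(- \frac{396}{23} - -436800 - 6 \left(-560\right)^{2}\right) = \left(-43163 - 145976\right) - \left(- \frac{396}{23} + 436800 - 1881600\right) = -189139 - \left(- \frac{396}{23} + 436800 - 1881600\right) = -189139 - - \frac{33230796}{23} = -189139 + \frac{33230796}{23} = \frac{28880599}{23}$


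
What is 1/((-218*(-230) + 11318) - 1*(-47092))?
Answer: 1/108550 ≈ 9.2123e-6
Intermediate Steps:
1/((-218*(-230) + 11318) - 1*(-47092)) = 1/((50140 + 11318) + 47092) = 1/(61458 + 47092) = 1/108550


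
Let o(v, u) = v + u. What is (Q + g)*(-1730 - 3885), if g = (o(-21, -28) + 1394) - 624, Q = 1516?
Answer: -12560755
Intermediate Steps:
o(v, u) = u + v
g = 721 (g = ((-28 - 21) + 1394) - 624 = (-49 + 1394) - 624 = 1345 - 624 = 721)
(Q + g)*(-1730 - 3885) = (1516 + 721)*(-1730 - 3885) = 2237*(-5615) = -12560755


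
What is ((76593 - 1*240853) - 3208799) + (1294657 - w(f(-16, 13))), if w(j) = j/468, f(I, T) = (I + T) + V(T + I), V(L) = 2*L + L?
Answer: -81057677/39 ≈ -2.0784e+6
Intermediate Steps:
V(L) = 3*L
f(I, T) = 4*I + 4*T (f(I, T) = (I + T) + 3*(T + I) = (I + T) + 3*(I + T) = (I + T) + (3*I + 3*T) = 4*I + 4*T)
w(j) = j/468 (w(j) = j*(1/468) = j/468)
((76593 - 1*240853) - 3208799) + (1294657 - w(f(-16, 13))) = ((76593 - 1*240853) - 3208799) + (1294657 - (4*(-16) + 4*13)/468) = ((76593 - 240853) - 3208799) + (1294657 - (-64 + 52)/468) = (-164260 - 3208799) + (1294657 - (-12)/468) = -3373059 + (1294657 - 1*(-1/39)) = -3373059 + (1294657 + 1/39) = -3373059 + 50491624/39 = -81057677/39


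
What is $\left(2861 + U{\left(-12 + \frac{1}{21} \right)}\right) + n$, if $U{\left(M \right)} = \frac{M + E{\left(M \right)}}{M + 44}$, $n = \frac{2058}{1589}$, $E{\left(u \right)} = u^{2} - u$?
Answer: $\frac{9197090780}{3208191} \approx 2866.8$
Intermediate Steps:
$n = \frac{294}{227}$ ($n = 2058 \cdot \frac{1}{1589} = \frac{294}{227} \approx 1.2952$)
$U{\left(M \right)} = \frac{M + M \left(-1 + M\right)}{44 + M}$ ($U{\left(M \right)} = \frac{M + M \left(-1 + M\right)}{M + 44} = \frac{M + M \left(-1 + M\right)}{44 + M}$)
$\left(2861 + U{\left(-12 + \frac{1}{21} \right)}\right) + n = \left(2861 + \frac{\left(-12 + \frac{1}{21}\right)^{2}}{44 - \left(12 - \frac{1}{21}\right)}\right) + \frac{294}{227} = \left(2861 + \frac{\left(-12 + \frac{1}{21}\right)^{2}}{44 + \left(-12 + \frac{1}{21}\right)}\right) + \frac{294}{227} = \left(2861 + \frac{\left(- \frac{251}{21}\right)^{2}}{44 - \frac{251}{21}}\right) + \frac{294}{227} = \left(2861 + \frac{63001}{441 \cdot \frac{673}{21}}\right) + \frac{294}{227} = \left(2861 + \frac{63001}{441} \cdot \frac{21}{673}\right) + \frac{294}{227} = \left(2861 + \frac{63001}{14133}\right) + \frac{294}{227} = \frac{40497514}{14133} + \frac{294}{227} = \frac{9197090780}{3208191}$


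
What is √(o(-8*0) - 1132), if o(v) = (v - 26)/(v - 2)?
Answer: I*√1119 ≈ 33.451*I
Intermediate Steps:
o(v) = (-26 + v)/(-2 + v)
√(o(-8*0) - 1132) = √((-26 - 8*0)/(-2 - 8*0) - 1132) = √((-26 + 0)/(-2 + 0) - 1132) = √(-26/(-2) - 1132) = √(-½*(-26) - 1132) = √(13 - 1132) = √(-1119) = I*√1119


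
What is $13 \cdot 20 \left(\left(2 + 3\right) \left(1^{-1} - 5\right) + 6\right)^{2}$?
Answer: $50960$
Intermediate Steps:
$13 \cdot 20 \left(\left(2 + 3\right) \left(1^{-1} - 5\right) + 6\right)^{2} = 260 \left(5 \left(1 - 5\right) + 6\right)^{2} = 260 \left(5 \left(-4\right) + 6\right)^{2} = 260 \left(-20 + 6\right)^{2} = 260 \left(-14\right)^{2} = 260 \cdot 196 = 50960$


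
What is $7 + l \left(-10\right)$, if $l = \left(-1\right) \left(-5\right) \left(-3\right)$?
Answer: $157$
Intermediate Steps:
$l = -15$ ($l = 5 \left(-3\right) = -15$)
$7 + l \left(-10\right) = 7 - -150 = 7 + 150 = 157$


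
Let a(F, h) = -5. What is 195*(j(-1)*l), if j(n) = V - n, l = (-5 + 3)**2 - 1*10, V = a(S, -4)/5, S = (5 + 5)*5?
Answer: 0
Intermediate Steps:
S = 50 (S = 10*5 = 50)
V = -1 (V = -5/5 = -5*1/5 = -1)
l = -6 (l = (-2)**2 - 10 = 4 - 10 = -6)
j(n) = -1 - n
195*(j(-1)*l) = 195*((-1 - 1*(-1))*(-6)) = 195*((-1 + 1)*(-6)) = 195*(0*(-6)) = 195*0 = 0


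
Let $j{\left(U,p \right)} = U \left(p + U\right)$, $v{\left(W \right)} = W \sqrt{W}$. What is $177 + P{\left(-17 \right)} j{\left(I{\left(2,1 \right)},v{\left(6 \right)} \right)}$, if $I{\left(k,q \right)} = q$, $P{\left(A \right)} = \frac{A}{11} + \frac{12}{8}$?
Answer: $\frac{3893}{22} - \frac{3 \sqrt{6}}{11} \approx 176.29$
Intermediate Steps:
$P{\left(A \right)} = \frac{3}{2} + \frac{A}{11}$ ($P{\left(A \right)} = A \frac{1}{11} + 12 \cdot \frac{1}{8} = \frac{A}{11} + \frac{3}{2} = \frac{3}{2} + \frac{A}{11}$)
$v{\left(W \right)} = W^{\frac{3}{2}}$
$j{\left(U,p \right)} = U \left(U + p\right)$
$177 + P{\left(-17 \right)} j{\left(I{\left(2,1 \right)},v{\left(6 \right)} \right)} = 177 + \left(\frac{3}{2} + \frac{1}{11} \left(-17\right)\right) 1 \left(1 + 6^{\frac{3}{2}}\right) = 177 + \left(\frac{3}{2} - \frac{17}{11}\right) 1 \left(1 + 6 \sqrt{6}\right) = 177 - \frac{1 + 6 \sqrt{6}}{22} = 177 - \left(\frac{1}{22} + \frac{3 \sqrt{6}}{11}\right) = \frac{3893}{22} - \frac{3 \sqrt{6}}{11}$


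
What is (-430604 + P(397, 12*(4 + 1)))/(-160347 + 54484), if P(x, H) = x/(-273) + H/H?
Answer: 117555016/28900599 ≈ 4.0676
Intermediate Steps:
P(x, H) = 1 - x/273 (P(x, H) = x*(-1/273) + 1 = -x/273 + 1 = 1 - x/273)
(-430604 + P(397, 12*(4 + 1)))/(-160347 + 54484) = (-430604 + (1 - 1/273*397))/(-160347 + 54484) = (-430604 + (1 - 397/273))/(-105863) = (-430604 - 124/273)*(-1/105863) = -117555016/273*(-1/105863) = 117555016/28900599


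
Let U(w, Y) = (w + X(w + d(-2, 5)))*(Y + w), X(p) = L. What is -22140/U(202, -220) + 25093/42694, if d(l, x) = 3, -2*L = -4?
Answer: 2401358/362899 ≈ 6.6171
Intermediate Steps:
L = 2 (L = -1/2*(-4) = 2)
X(p) = 2
U(w, Y) = (2 + w)*(Y + w) (U(w, Y) = (w + 2)*(Y + w) = (2 + w)*(Y + w))
-22140/U(202, -220) + 25093/42694 = -22140/(202**2 + 2*(-220) + 2*202 - 220*202) + 25093/42694 = -22140/(40804 - 440 + 404 - 44440) + 25093*(1/42694) = -22140/(-3672) + 25093/42694 = -22140*(-1/3672) + 25093/42694 = 205/34 + 25093/42694 = 2401358/362899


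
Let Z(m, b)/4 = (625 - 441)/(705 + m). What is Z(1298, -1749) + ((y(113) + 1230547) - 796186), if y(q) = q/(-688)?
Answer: 598577537133/1378064 ≈ 4.3436e+5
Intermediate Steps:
y(q) = -q/688 (y(q) = q*(-1/688) = -q/688)
Z(m, b) = 736/(705 + m) (Z(m, b) = 4*((625 - 441)/(705 + m)) = 4*(184/(705 + m)) = 736/(705 + m))
Z(1298, -1749) + ((y(113) + 1230547) - 796186) = 736/(705 + 1298) + ((-1/688*113 + 1230547) - 796186) = 736/2003 + ((-113/688 + 1230547) - 796186) = 736*(1/2003) + (846616223/688 - 796186) = 736/2003 + 298840255/688 = 598577537133/1378064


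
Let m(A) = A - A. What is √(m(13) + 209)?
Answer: √209 ≈ 14.457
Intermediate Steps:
m(A) = 0
√(m(13) + 209) = √(0 + 209) = √209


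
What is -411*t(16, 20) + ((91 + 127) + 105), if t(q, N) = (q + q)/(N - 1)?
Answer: -7015/19 ≈ -369.21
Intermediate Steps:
t(q, N) = 2*q/(-1 + N) (t(q, N) = (2*q)/(-1 + N) = 2*q/(-1 + N))
-411*t(16, 20) + ((91 + 127) + 105) = -822*16/(-1 + 20) + ((91 + 127) + 105) = -822*16/19 + (218 + 105) = -822*16/19 + 323 = -411*32/19 + 323 = -13152/19 + 323 = -7015/19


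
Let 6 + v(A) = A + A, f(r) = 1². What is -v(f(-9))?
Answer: 4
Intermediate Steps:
f(r) = 1
v(A) = -6 + 2*A (v(A) = -6 + (A + A) = -6 + 2*A)
-v(f(-9)) = -(-6 + 2*1) = -(-6 + 2) = -1*(-4) = 4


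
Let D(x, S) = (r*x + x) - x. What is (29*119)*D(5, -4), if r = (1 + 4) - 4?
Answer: 17255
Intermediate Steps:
r = 1 (r = 5 - 4 = 1)
D(x, S) = x (D(x, S) = (1*x + x) - x = (x + x) - x = 2*x - x = x)
(29*119)*D(5, -4) = (29*119)*5 = 3451*5 = 17255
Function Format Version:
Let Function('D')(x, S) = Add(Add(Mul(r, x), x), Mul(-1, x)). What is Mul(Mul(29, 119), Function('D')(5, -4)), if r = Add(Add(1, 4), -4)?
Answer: 17255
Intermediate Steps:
r = 1 (r = Add(5, -4) = 1)
Function('D')(x, S) = x (Function('D')(x, S) = Add(Add(Mul(1, x), x), Mul(-1, x)) = Add(Add(x, x), Mul(-1, x)) = Add(Mul(2, x), Mul(-1, x)) = x)
Mul(Mul(29, 119), Function('D')(5, -4)) = Mul(Mul(29, 119), 5) = Mul(3451, 5) = 17255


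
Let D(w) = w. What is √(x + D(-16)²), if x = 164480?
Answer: 24*√286 ≈ 405.88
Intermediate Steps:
√(x + D(-16)²) = √(164480 + (-16)²) = √(164480 + 256) = √164736 = 24*√286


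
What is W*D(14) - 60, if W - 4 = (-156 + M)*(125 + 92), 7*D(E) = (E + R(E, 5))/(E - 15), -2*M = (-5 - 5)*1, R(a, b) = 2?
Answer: 523788/7 ≈ 74827.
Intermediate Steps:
M = 5 (M = -(-5 - 5)/2 = -(-5) = -½*(-10) = 5)
D(E) = (2 + E)/(7*(-15 + E)) (D(E) = ((E + 2)/(E - 15))/7 = ((2 + E)/(-15 + E))/7 = (2 + E)/(7*(-15 + E)))
W = -32763 (W = 4 + (-156 + 5)*(125 + 92) = 4 - 151*217 = 4 - 32767 = -32763)
W*D(14) - 60 = -32763*(2 + 14)/(7*(-15 + 14)) - 60 = -32763*16/(7*(-1)) - 60 = -32763*(-1)*16/7 - 60 = -32763*(-16/7) - 60 = 524208/7 - 60 = 523788/7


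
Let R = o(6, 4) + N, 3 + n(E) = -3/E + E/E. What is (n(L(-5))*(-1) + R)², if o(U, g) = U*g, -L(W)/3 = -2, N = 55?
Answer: 26569/4 ≈ 6642.3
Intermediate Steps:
L(W) = 6 (L(W) = -3*(-2) = 6)
n(E) = -2 - 3/E (n(E) = -3 + (-3/E + E/E) = -3 + (-3/E + 1) = -3 + (1 - 3/E) = -2 - 3/E)
R = 79 (R = 6*4 + 55 = 24 + 55 = 79)
(n(L(-5))*(-1) + R)² = ((-2 - 3/6)*(-1) + 79)² = ((-2 - 3*⅙)*(-1) + 79)² = ((-2 - ½)*(-1) + 79)² = (-5/2*(-1) + 79)² = (5/2 + 79)² = (163/2)² = 26569/4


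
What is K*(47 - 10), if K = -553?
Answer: -20461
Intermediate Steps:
K*(47 - 10) = -553*(47 - 10) = -553*37 = -20461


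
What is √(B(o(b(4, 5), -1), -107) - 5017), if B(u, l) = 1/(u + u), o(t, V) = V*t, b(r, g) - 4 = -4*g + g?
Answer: I*√2428206/22 ≈ 70.83*I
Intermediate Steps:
b(r, g) = 4 - 3*g (b(r, g) = 4 + (-4*g + g) = 4 - 3*g)
B(u, l) = 1/(2*u)
√(B(o(b(4, 5), -1), -107) - 5017) = √(1/(2*((-(4 - 3*5)))) - 5017) = √(1/(2*((-(4 - 15)))) - 5017) = √(1/(2*((-1*(-11)))) - 5017) = √((½)/11 - 5017) = √((½)*(1/11) - 5017) = √(1/22 - 5017) = √(-110373/22) = I*√2428206/22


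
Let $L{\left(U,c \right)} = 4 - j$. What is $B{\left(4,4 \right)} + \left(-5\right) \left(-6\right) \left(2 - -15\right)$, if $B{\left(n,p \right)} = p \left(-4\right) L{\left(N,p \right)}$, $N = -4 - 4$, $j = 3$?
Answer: $494$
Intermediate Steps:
$N = -8$ ($N = -4 - 4 = -8$)
$L{\left(U,c \right)} = 1$ ($L{\left(U,c \right)} = 4 - 3 = 1$)
$B{\left(n,p \right)} = - 4 p$ ($B{\left(n,p \right)} = p \left(-4\right) 1 = - 4 p 1 = - 4 p$)
$B{\left(4,4 \right)} + \left(-5\right) \left(-6\right) \left(2 - -15\right) = \left(-4\right) 4 + \left(-5\right) \left(-6\right) \left(2 - -15\right) = -16 + 30 \left(2 + 15\right) = -16 + 30 \cdot 17 = -16 + 510 = 494$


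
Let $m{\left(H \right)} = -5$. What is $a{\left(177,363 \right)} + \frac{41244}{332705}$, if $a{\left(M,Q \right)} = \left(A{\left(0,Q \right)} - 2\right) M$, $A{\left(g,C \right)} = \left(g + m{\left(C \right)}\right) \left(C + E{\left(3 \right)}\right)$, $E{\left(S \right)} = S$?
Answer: $- \frac{107884212876}{332705} \approx -3.2426 \cdot 10^{5}$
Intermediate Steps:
$A{\left(g,C \right)} = \left(-5 + g\right) \left(3 + C\right)$ ($A{\left(g,C \right)} = \left(g - 5\right) \left(C + 3\right) = \left(-5 + g\right) \left(3 + C\right)$)
$a{\left(M,Q \right)} = M \left(-17 - 5 Q\right)$ ($a{\left(M,Q \right)} = \left(\left(-15 - 5 Q + 3 \cdot 0 + Q 0\right) - 2\right) M = \left(\left(-15 - 5 Q + 0 + 0\right) - 2\right) M = \left(\left(-15 - 5 Q\right) - 2\right) M = \left(-17 - 5 Q\right) M = M \left(-17 - 5 Q\right)$)
$a{\left(177,363 \right)} + \frac{41244}{332705} = 177 \left(-17 - 1815\right) + \frac{41244}{332705} = 177 \left(-17 - 1815\right) + 41244 \cdot \frac{1}{332705} = 177 \left(-1832\right) + \frac{41244}{332705} = -324264 + \frac{41244}{332705} = - \frac{107884212876}{332705}$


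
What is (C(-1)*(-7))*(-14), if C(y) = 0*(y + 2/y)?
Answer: 0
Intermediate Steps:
C(y) = 0
(C(-1)*(-7))*(-14) = (0*(-7))*(-14) = 0*(-14) = 0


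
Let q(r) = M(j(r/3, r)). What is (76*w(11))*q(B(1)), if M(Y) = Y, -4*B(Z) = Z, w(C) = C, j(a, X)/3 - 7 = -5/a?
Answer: 168036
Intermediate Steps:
j(a, X) = 21 - 15/a (j(a, X) = 21 + 3*(-5/a) = 21 - 15/a)
B(Z) = -Z/4
q(r) = 21 - 45/r (q(r) = 21 - 15*3/r = 21 - 45/r)
(76*w(11))*q(B(1)) = (76*11)*(21 - 45/((-1/4*1))) = 836*(21 - 45/(-1/4)) = 836*(21 - 45*(-4)) = 836*(21 + 180) = 836*201 = 168036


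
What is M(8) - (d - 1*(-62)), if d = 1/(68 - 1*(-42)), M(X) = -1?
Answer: -6931/110 ≈ -63.009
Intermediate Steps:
d = 1/110 (d = 1/(68 + 42) = 1/110 ≈ 0.0090909)
M(8) - (d - 1*(-62)) = -1 - (1/110 - 1*(-62)) = -1 - (1/110 + 62) = -1 - 1*6821/110 = -1 - 6821/110 = -6931/110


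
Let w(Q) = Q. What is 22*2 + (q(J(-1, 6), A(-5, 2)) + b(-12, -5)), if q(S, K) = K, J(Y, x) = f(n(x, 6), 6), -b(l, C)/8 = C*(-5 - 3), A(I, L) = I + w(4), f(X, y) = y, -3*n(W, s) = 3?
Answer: -277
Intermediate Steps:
n(W, s) = -1 (n(W, s) = -⅓*3 = -1)
A(I, L) = 4 + I (A(I, L) = I + 4 = 4 + I)
b(l, C) = 64*C (b(l, C) = -8*C*(-5 - 3) = -8*C*(-8) = -(-64)*C = 64*C)
J(Y, x) = 6
22*2 + (q(J(-1, 6), A(-5, 2)) + b(-12, -5)) = 22*2 + ((4 - 5) + 64*(-5)) = 44 + (-1 - 320) = 44 - 321 = -277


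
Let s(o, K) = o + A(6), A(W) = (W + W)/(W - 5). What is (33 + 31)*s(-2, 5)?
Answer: 640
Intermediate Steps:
A(W) = 2*W/(-5 + W) (A(W) = (2*W)/(-5 + W) = 2*W/(-5 + W))
s(o, K) = 12 + o (s(o, K) = o + 2*6/(-5 + 6) = o + 2*6/1 = o + 2*6*1 = o + 12 = 12 + o)
(33 + 31)*s(-2, 5) = (33 + 31)*(12 - 2) = 64*10 = 640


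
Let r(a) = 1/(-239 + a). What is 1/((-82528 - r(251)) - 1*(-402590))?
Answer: 12/3840743 ≈ 3.1244e-6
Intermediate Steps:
1/((-82528 - r(251)) - 1*(-402590)) = 1/((-82528 - 1/(-239 + 251)) - 1*(-402590)) = 1/((-82528 - 1/12) + 402590) = 1/(-990337/12 + 402590) = 1/(3840743/12) = 12/3840743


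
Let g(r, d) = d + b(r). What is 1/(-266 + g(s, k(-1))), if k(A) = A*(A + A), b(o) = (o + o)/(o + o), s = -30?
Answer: -1/263 ≈ -0.0038023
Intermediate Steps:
b(o) = 1 (b(o) = (2*o)/((2*o)) = (2*o)*(1/(2*o)) = 1)
k(A) = 2*A² (k(A) = A*(2*A) = 2*A²)
g(r, d) = 1 + d (g(r, d) = d + 1 = 1 + d)
1/(-266 + g(s, k(-1))) = 1/(-266 + (1 + 2*(-1)²)) = 1/(-266 + (1 + 2*1)) = 1/(-266 + (1 + 2)) = 1/(-266 + 3) = 1/(-263) = -1/263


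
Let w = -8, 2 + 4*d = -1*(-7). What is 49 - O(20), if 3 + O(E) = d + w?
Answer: 235/4 ≈ 58.750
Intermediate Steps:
d = 5/4 (d = -1/2 + (-1*(-7))/4 = -1/2 + (1/4)*7 = -1/2 + 7/4 = 5/4 ≈ 1.2500)
O(E) = -39/4 (O(E) = -3 + (5/4 - 8) = -3 - 27/4 = -39/4)
49 - O(20) = 49 - 1*(-39/4) = 49 + 39/4 = 235/4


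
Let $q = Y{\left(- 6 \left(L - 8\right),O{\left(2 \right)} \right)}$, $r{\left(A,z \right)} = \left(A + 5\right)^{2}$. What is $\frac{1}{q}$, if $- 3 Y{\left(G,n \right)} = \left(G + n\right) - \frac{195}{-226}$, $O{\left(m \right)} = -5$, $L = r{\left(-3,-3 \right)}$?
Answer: $- \frac{678}{4489} \approx -0.15104$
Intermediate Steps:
$r{\left(A,z \right)} = \left(5 + A\right)^{2}$
$L = 4$ ($L = \left(5 - 3\right)^{2} = 2^{2} = 4$)
$Y{\left(G,n \right)} = - \frac{65}{226} - \frac{G}{3} - \frac{n}{3}$ ($Y{\left(G,n \right)} = - \frac{\left(G + n\right) - \frac{195}{-226}}{3} = - \frac{\left(G + n\right) - - \frac{195}{226}}{3} = - \frac{\left(G + n\right) + \frac{195}{226}}{3} = - \frac{\frac{195}{226} + G + n}{3} = - \frac{65}{226} - \frac{G}{3} - \frac{n}{3}$)
$q = - \frac{4489}{678}$ ($q = - \frac{65}{226} - \frac{\left(-6\right) \left(4 - 8\right)}{3} - - \frac{5}{3} = - \frac{65}{226} - \frac{\left(-6\right) \left(-4\right)}{3} + \frac{5}{3} = - \frac{65}{226} - 8 + \frac{5}{3} = - \frac{4489}{678} \approx -6.6209$)
$\frac{1}{q} = \frac{1}{- \frac{4489}{678}} = - \frac{678}{4489}$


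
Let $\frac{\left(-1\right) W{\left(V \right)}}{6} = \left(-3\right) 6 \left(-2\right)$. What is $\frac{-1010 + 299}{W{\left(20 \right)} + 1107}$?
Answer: $- \frac{79}{99} \approx -0.79798$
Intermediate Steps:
$W{\left(V \right)} = -216$ ($W{\left(V \right)} = - 6 \left(-3\right) 6 \left(-2\right) = - 6 \left(\left(-18\right) \left(-2\right)\right) = \left(-6\right) 36 = -216$)
$\frac{-1010 + 299}{W{\left(20 \right)} + 1107} = \frac{-1010 + 299}{-216 + 1107} = - \frac{711}{891} = \left(-711\right) \frac{1}{891} = - \frac{79}{99}$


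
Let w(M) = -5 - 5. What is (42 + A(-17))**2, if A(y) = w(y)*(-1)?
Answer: 2704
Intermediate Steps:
w(M) = -10
A(y) = 10 (A(y) = -10*(-1) = 10)
(42 + A(-17))**2 = (42 + 10)**2 = 52**2 = 2704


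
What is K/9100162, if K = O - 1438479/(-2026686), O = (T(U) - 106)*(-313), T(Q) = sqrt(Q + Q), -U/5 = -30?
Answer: 22414275529/6147723641044 - 5*sqrt(3)/14537 ≈ 0.0030502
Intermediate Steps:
U = 150 (U = -5*(-30) = 150)
T(Q) = sqrt(2)*sqrt(Q) (T(Q) = sqrt(2*Q) = sqrt(2)*sqrt(Q))
O = 33178 - 3130*sqrt(3) (O = (sqrt(2)*sqrt(150) - 106)*(-313) = (sqrt(2)*(5*sqrt(6)) - 106)*(-313) = (10*sqrt(3) - 106)*(-313) = (-106 + 10*sqrt(3))*(-313) = 33178 - 3130*sqrt(3) ≈ 27757.)
K = 22414275529/675562 - 3130*sqrt(3) (K = (33178 - 3130*sqrt(3)) - 1438479/(-2026686) = (33178 - 3130*sqrt(3)) - 1438479*(-1/2026686) = (33178 - 3130*sqrt(3)) + 479493/675562 = 22414275529/675562 - 3130*sqrt(3) ≈ 27757.)
K/9100162 = (22414275529/675562 - 3130*sqrt(3))/9100162 = (22414275529/675562 - 3130*sqrt(3))*(1/9100162) = 22414275529/6147723641044 - 5*sqrt(3)/14537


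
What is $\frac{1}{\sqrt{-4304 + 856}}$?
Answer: $- \frac{i \sqrt{862}}{1724} \approx - 0.01703 i$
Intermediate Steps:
$\frac{1}{\sqrt{-4304 + 856}} = \frac{1}{\sqrt{-3448}} = \frac{1}{2 i \sqrt{862}} = - \frac{i \sqrt{862}}{1724}$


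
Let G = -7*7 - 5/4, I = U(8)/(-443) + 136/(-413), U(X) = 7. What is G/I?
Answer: 36774759/252556 ≈ 145.61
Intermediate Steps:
I = -63139/182959 (I = 7/(-443) + 136/(-413) = 7*(-1/443) + 136*(-1/413) = -7/443 - 136/413 = -63139/182959 ≈ -0.34510)
G = -201/4 (G = -49 - 5*¼ = -49 - 5/4 = -201/4 ≈ -50.250)
G/I = -201/(4*(-63139/182959)) = -201/4*(-182959/63139) = 36774759/252556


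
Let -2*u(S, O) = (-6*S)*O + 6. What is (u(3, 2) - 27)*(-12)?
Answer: 144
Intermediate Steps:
u(S, O) = -3 + 3*O*S (u(S, O) = -((-6*S)*O + 6)/2 = -(-6*O*S + 6)/2 = -(6 - 6*O*S)/2 = -3 + 3*O*S)
(u(3, 2) - 27)*(-12) = ((-3 + 3*2*3) - 27)*(-12) = ((-3 + 18) - 27)*(-12) = (15 - 27)*(-12) = -12*(-12) = 144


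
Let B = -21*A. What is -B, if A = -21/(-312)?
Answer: 147/104 ≈ 1.4135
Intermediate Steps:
A = 7/104 (A = -21*(-1/312) = 7/104 ≈ 0.067308)
B = -147/104 (B = -21*7/104 = -147/104 ≈ -1.4135)
-B = -1*(-147/104) = 147/104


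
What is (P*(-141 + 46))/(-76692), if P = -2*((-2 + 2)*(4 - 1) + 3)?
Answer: -95/12782 ≈ -0.0074323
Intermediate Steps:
P = -6 (P = -2*(0*3 + 3) = -2*(0 + 3) = -2*3 = -6)
(P*(-141 + 46))/(-76692) = -6*(-141 + 46)/(-76692) = -6*(-95)*(-1/76692) = 570*(-1/76692) = -95/12782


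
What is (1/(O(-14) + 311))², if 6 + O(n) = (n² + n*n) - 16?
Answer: 1/463761 ≈ 2.1563e-6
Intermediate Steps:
O(n) = -22 + 2*n² (O(n) = -6 + ((n² + n*n) - 16) = -6 + ((n² + n²) - 16) = -6 + (2*n² - 16) = -6 + (-16 + 2*n²) = -22 + 2*n²)
(1/(O(-14) + 311))² = (1/((-22 + 2*(-14)²) + 311))² = (1/((-22 + 2*196) + 311))² = (1/((-22 + 392) + 311))² = (1/(370 + 311))² = (1/681)² = 1/463761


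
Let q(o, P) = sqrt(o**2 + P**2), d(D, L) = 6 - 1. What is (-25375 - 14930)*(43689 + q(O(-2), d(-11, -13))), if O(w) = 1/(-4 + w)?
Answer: -1760885145 - 13435*sqrt(901)/2 ≈ -1.7611e+9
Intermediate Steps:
d(D, L) = 5
q(o, P) = sqrt(P**2 + o**2)
(-25375 - 14930)*(43689 + q(O(-2), d(-11, -13))) = (-25375 - 14930)*(43689 + sqrt(5**2 + (1/(-4 - 2))**2)) = -40305*(43689 + sqrt(25 + (1/(-6))**2)) = -40305*(43689 + sqrt(25 + (-1/6)**2)) = -40305*(43689 + sqrt(25 + 1/36)) = -40305*(43689 + sqrt(901/36)) = -40305*(43689 + sqrt(901)/6) = -1760885145 - 13435*sqrt(901)/2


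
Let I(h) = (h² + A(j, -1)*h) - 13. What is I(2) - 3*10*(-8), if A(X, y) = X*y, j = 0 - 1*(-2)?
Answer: 227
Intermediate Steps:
j = 2 (j = 0 + 2 = 2)
I(h) = -13 + h² - 2*h (I(h) = (h² + (2*(-1))*h) - 13 = (h² - 2*h) - 13 = -13 + h² - 2*h)
I(2) - 3*10*(-8) = (-13 + 2² - 2*2) - 3*10*(-8) = (-13 + 4 - 4) - 30*(-8) = -13 + 240 = 227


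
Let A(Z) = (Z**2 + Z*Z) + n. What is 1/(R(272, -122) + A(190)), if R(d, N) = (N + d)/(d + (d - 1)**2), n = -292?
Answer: 24571/1766851518 ≈ 1.3907e-5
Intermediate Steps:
R(d, N) = (N + d)/(d + (-1 + d)**2)
A(Z) = -292 + 2*Z**2 (A(Z) = (Z**2 + Z*Z) - 292 = (Z**2 + Z**2) - 292 = 2*Z**2 - 292 = -292 + 2*Z**2)
1/(R(272, -122) + A(190)) = 1/((-122 + 272)/(272 + (-1 + 272)**2) + (-292 + 2*190**2)) = 1/(150/(272 + 271**2) + (-292 + 2*36100)) = 1/(150/(272 + 73441) + (-292 + 72200)) = 1/(150/73713 + 71908) = 1/((1/73713)*150 + 71908) = 1/(50/24571 + 71908) = 1/(1766851518/24571) = 24571/1766851518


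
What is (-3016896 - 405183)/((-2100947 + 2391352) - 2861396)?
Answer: 1140693/856997 ≈ 1.3310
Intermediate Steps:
(-3016896 - 405183)/((-2100947 + 2391352) - 2861396) = -3422079/(290405 - 2861396) = -3422079/(-2570991) = -3422079*(-1/2570991) = 1140693/856997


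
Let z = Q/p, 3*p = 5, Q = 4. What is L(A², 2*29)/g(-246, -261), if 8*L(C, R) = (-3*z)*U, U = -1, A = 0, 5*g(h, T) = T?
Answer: -1/58 ≈ -0.017241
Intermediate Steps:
p = 5/3 (p = (⅓)*5 = 5/3 ≈ 1.6667)
g(h, T) = T/5
z = 12/5 (z = 4/(5/3) = 4*(⅗) = 12/5 ≈ 2.4000)
L(C, R) = 9/10 (L(C, R) = (-3*12/5*(-1))/8 = (-36/5*(-1))/8 = (⅛)*(36/5) = 9/10)
L(A², 2*29)/g(-246, -261) = 9/(10*(((⅕)*(-261)))) = 9/(10*(-261/5)) = (9/10)*(-5/261) = -1/58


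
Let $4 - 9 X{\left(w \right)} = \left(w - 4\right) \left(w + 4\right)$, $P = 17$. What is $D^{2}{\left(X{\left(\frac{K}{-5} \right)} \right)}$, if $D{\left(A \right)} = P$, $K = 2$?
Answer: $289$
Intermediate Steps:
$X{\left(w \right)} = \frac{4}{9} - \frac{\left(-4 + w\right) \left(4 + w\right)}{9}$ ($X{\left(w \right)} = \frac{4}{9} - \frac{\left(w - 4\right) \left(w + 4\right)}{9} = \frac{4}{9} - \frac{\left(-4 + w\right) \left(4 + w\right)}{9}$)
$D{\left(A \right)} = 17$
$D^{2}{\left(X{\left(\frac{K}{-5} \right)} \right)} = 17^{2} = 289$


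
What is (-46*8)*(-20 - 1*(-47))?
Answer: -9936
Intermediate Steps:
(-46*8)*(-20 - 1*(-47)) = -368*(-20 + 47) = -368*27 = -9936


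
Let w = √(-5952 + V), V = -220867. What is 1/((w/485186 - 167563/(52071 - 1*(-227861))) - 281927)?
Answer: -1300167232433276964617322436/366553025598372403604462345771885 - 9505027190155016*I*√226819/366553025598372403604462345771885 ≈ -3.547e-6 - 1.235e-14*I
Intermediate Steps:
w = I*√226819 (w = √(-5952 - 220867) = √(-226819) = I*√226819 ≈ 476.26*I)
1/((w/485186 - 167563/(52071 - 1*(-227861))) - 281927) = 1/(((I*√226819)/485186 - 167563/(52071 - 1*(-227861))) - 281927) = 1/(((I*√226819)*(1/485186) - 167563/(52071 + 227861)) - 281927) = 1/((I*√226819/485186 - 167563/279932) - 281927) = 1/((-167563/279932 + I*√226819/485186) - 281927) = 1/(-78920556527/279932 + I*√226819/485186)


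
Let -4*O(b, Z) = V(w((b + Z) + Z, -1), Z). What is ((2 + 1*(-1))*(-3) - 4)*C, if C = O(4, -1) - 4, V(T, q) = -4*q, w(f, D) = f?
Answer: 35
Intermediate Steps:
O(b, Z) = Z (O(b, Z) = -(-1)*Z = Z)
C = -5 (C = -1 - 4 = -5)
((2 + 1*(-1))*(-3) - 4)*C = ((2 + 1*(-1))*(-3) - 4)*(-5) = ((2 - 1)*(-3) - 4)*(-5) = (1*(-3) - 4)*(-5) = (-3 - 4)*(-5) = -7*(-5) = 35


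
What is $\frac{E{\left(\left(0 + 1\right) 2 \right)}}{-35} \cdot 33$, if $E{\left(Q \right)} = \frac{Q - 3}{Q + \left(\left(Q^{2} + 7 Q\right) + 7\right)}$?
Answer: $\frac{11}{315} \approx 0.034921$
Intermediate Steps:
$E{\left(Q \right)} = \frac{-3 + Q}{7 + Q^{2} + 8 Q}$ ($E{\left(Q \right)} = \frac{-3 + Q}{Q + \left(7 + Q^{2} + 7 Q\right)} = \frac{-3 + Q}{7 + Q^{2} + 8 Q}$)
$\frac{E{\left(\left(0 + 1\right) 2 \right)}}{-35} \cdot 33 = \frac{\frac{1}{7 + \left(\left(0 + 1\right) 2\right)^{2} + 8 \left(0 + 1\right) 2} \left(-3 + \left(0 + 1\right) 2\right)}{-35} \cdot 33 = - \frac{\frac{1}{7 + \left(1 \cdot 2\right)^{2} + 8 \cdot 1 \cdot 2} \left(-3 + 1 \cdot 2\right)}{35} \cdot 33 = - \frac{\frac{1}{7 + 2^{2} + 8 \cdot 2} \left(-3 + 2\right)}{35} \cdot 33 = - \frac{\frac{1}{7 + 4 + 16} \left(-1\right)}{35} \cdot 33 = - \frac{\frac{1}{27} \left(-1\right)}{35} \cdot 33 = \left(- \frac{1}{35}\right) \left(- \frac{1}{27}\right) 33 = \frac{1}{945} \cdot 33 = \frac{11}{315}$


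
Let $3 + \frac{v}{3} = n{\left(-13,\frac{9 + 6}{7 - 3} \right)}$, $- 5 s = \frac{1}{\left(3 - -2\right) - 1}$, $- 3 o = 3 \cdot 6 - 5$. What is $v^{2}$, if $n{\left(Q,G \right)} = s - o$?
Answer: $\frac{5929}{400} \approx 14.822$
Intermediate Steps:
$o = - \frac{13}{3}$ ($o = - \frac{3 \cdot 6 - 5}{3} = - \frac{18 - 5}{3} = \left(- \frac{1}{3}\right) 13 = - \frac{13}{3} \approx -4.3333$)
$s = - \frac{1}{20}$ ($s = - \frac{1}{5 \left(\left(3 - -2\right) - 1\right)} = - \frac{1}{5 \left(\left(3 + 2\right) - 1\right)} = - \frac{1}{5 \left(5 - 1\right)} = - \frac{1}{5 \cdot 4} = \left(- \frac{1}{5}\right) \frac{1}{4} = - \frac{1}{20} \approx -0.05$)
$n{\left(Q,G \right)} = \frac{257}{60}$ ($n{\left(Q,G \right)} = - \frac{1}{20} - - \frac{13}{3} = - \frac{1}{20} + \frac{13}{3} = \frac{257}{60}$)
$v = \frac{77}{20}$ ($v = -9 + 3 \cdot \frac{257}{60} = -9 + \frac{257}{20} = \frac{77}{20} \approx 3.85$)
$v^{2} = \left(\frac{77}{20}\right)^{2} = \frac{5929}{400}$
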